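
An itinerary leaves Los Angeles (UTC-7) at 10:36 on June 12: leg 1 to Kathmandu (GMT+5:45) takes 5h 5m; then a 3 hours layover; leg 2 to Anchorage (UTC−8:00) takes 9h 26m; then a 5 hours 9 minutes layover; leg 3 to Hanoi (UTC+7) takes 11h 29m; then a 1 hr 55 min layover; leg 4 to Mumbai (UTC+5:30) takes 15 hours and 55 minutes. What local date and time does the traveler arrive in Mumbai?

03:05 on June 15

Convert departure to UTC: 10:36 + 7:00 = 17:36 UTC on Jun 12.
Add 5 hours 5 minutes leg 1 → 22:41 UTC.
Add 3 hours layover in Kathmandu → 01:41 UTC (Jun 13).
Add 9 hours 26 minutes leg 2 → 11:07 UTC.
Add 5 hours and 9 minutes layover in Anchorage → 16:16 UTC.
Add 11 hours 29 minutes leg 3 → 03:45 UTC (Jun 14).
Add 1 hour 55 minutes layover in Hanoi → 05:40 UTC.
Add 15 hours 55 minutes leg 4 → 21:35 UTC.
Mumbai is UTC+5:30, so local arrival = 21:35 + 5:30 = 03:05 on Jun 15.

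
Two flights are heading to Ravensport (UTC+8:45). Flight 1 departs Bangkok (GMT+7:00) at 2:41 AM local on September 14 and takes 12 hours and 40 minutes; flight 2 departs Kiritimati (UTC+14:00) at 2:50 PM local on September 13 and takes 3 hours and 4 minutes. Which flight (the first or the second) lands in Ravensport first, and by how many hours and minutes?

Flight 1 in UTC: 2:41 AM − 7:00 = 7:41 PM on Sep 13.
+12 hours 40 minutes → arrive 8:21 AM UTC on Sep 14.
Flight 2 in UTC: 2:50 PM − 14:00 = 12:50 AM on Sep 13.
+3 hours 4 minutes → arrive 3:54 AM UTC on Sep 13.
Flight 2 lands earlier by 28 hours 27 minutes.

the second, by 28 hours 27 minutes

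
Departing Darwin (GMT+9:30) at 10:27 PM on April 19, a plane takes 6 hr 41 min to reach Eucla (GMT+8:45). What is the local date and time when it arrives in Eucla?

4:23 AM on April 20

Eucla is 0:45 behind Darwin.
After 6 hours 41 minutes it is 5:08 AM (Apr 20) in Darwin.
Shift by the zone difference: 5:08 AM − 0:45 = 4:23 AM on Apr 20 in Eucla.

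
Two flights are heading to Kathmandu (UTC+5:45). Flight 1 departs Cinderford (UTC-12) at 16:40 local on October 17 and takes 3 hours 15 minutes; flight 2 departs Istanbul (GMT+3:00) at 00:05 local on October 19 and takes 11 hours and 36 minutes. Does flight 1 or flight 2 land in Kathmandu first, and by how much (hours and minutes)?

Flight 1 in UTC: 16:40 + 12:00 = 04:40 on Oct 18.
+3 hours 15 minutes → arrive 07:55 UTC on Oct 18.
Flight 2 in UTC: 00:05 − 3:00 = 21:05 on Oct 18.
+11 hours and 36 minutes → arrive 08:41 UTC on Oct 19.
Flight 1 lands earlier by 24 hours 46 minutes.

the first, by 24 hours 46 minutes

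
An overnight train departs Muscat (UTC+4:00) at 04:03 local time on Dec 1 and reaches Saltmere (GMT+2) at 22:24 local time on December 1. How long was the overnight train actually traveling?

20 hours 21 minutes

Departure in UTC: 04:03 − 4:00 = 00:03 on Dec 1.
Arrival in UTC: 22:24 − 2:00 = 20:24 on Dec 1.
Elapsed = 20:24 − 00:03 = 20 hours 21 minutes.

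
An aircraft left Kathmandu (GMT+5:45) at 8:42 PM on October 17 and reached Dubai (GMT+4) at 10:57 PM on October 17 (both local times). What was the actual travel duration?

Departure in UTC: 8:42 PM − 5:45 = 2:57 PM on Oct 17.
Arrival in UTC: 10:57 PM − 4:00 = 6:57 PM on Oct 17.
Elapsed = 6:57 PM − 2:57 PM = 4 hours.

4 hours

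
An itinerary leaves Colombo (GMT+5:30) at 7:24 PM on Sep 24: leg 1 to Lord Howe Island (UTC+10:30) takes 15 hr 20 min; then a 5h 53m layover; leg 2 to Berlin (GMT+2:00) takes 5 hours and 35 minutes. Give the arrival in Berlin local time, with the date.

6:42 PM on September 25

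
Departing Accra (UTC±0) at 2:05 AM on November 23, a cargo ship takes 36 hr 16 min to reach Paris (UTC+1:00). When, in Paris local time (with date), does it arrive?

3:21 PM on November 24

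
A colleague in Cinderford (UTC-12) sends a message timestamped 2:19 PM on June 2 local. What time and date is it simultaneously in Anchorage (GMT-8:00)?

In UTC: 2:19 PM + 12:00 = 2:19 AM on Jun 3.
Anchorage is UTC−8:00: 2:19 AM − 8:00 = 6:19 PM on Jun 2.

6:19 PM on June 2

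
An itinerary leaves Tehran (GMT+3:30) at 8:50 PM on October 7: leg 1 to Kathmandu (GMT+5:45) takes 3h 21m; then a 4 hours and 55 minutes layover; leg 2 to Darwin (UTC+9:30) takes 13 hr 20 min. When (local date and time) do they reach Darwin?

Convert departure to UTC: 8:50 PM − 3:30 = 5:20 PM UTC on Oct 7.
Add 3 hours and 21 minutes leg 1 → 8:41 PM UTC.
Add 4 hours 55 minutes layover in Kathmandu → 1:36 AM UTC (Oct 8).
Add 13 hours 20 minutes leg 2 → 2:56 PM UTC.
Darwin is UTC+9:30, so local arrival = 2:56 PM + 9:30 = 12:26 AM on Oct 9.

12:26 AM on October 9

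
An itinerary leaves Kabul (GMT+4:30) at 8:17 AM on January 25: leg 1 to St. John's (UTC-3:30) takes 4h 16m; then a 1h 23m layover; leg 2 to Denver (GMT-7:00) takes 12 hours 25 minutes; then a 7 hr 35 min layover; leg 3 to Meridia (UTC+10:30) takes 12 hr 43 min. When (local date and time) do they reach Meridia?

4:39 AM on January 27

Convert departure to UTC: 8:17 AM − 4:30 = 3:47 AM UTC on Jan 25.
Add 4 hours 16 minutes leg 1 → 8:03 AM UTC.
Add 1 hour 23 minutes layover in St. John's → 9:26 AM UTC.
Add 12 hours and 25 minutes leg 2 → 9:51 PM UTC.
Add 7 hours 35 minutes layover in Denver → 5:26 AM UTC (Jan 26).
Add 12 hours 43 minutes leg 3 → 6:09 PM UTC.
Meridia is UTC+10:30, so local arrival = 6:09 PM + 10:30 = 4:39 AM on Jan 27.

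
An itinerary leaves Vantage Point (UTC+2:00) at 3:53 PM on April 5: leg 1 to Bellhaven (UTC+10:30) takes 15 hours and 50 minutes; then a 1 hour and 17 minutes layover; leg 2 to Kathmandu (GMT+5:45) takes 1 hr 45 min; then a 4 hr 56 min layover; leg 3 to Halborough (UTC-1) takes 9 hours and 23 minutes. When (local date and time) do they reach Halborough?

10:04 PM on April 6

Convert departure to UTC: 3:53 PM − 2:00 = 1:53 PM UTC on Apr 5.
Add 15 hours and 50 minutes leg 1 → 5:43 AM UTC (Apr 6).
Add 1 hour and 17 minutes layover in Bellhaven → 7:00 AM UTC.
Add 1 hour 45 minutes leg 2 → 8:45 AM UTC.
Add 4 hours 56 minutes layover in Kathmandu → 1:41 PM UTC.
Add 9 hours and 23 minutes leg 3 → 11:04 PM UTC.
Halborough is UTC−1:00, so local arrival = 11:04 PM − 1:00 = 10:04 PM on Apr 6.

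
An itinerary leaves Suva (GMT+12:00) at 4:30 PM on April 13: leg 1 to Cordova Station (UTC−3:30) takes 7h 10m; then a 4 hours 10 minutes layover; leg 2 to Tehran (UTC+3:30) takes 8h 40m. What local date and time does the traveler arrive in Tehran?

Convert departure to UTC: 4:30 PM − 12:00 = 4:30 AM UTC on Apr 13.
Add 7 hours and 10 minutes leg 1 → 11:40 AM UTC.
Add 4 hours 10 minutes layover in Cordova Station → 3:50 PM UTC.
Add 8 hours 40 minutes leg 2 → 12:30 AM UTC (Apr 14).
Tehran is UTC+3:30, so local arrival = 12:30 AM + 3:30 = 4:00 AM on Apr 14.

4:00 AM on April 14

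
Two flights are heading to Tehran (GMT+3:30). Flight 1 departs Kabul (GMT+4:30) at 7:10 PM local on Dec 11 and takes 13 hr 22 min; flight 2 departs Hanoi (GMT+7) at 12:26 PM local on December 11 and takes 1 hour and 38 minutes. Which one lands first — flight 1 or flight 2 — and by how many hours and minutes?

the second, by 20 hours 58 minutes

Flight 1 in UTC: 7:10 PM − 4:30 = 2:40 PM on Dec 11.
+13 hours and 22 minutes → arrive 4:02 AM UTC on Dec 12.
Flight 2 in UTC: 12:26 PM − 7:00 = 5:26 AM on Dec 11.
+1 hour and 38 minutes → arrive 7:04 AM UTC on Dec 11.
Flight 2 lands earlier by 20 hours 58 minutes.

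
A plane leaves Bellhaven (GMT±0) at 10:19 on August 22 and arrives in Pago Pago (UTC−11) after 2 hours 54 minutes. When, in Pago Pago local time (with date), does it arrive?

Bellhaven is at UTC+0, so departure is already 10:19 UTC on Aug 22.
Add 2 hours and 54 minutes travel time → 13:13 UTC.
Pago Pago is UTC−11:00, so local arrival = 13:13 − 11:00 = 02:13 on Aug 22.

02:13 on August 22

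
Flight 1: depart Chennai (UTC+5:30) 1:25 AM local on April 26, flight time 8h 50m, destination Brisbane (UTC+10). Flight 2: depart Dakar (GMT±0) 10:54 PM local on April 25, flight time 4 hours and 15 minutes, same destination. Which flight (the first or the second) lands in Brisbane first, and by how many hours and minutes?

the second, by 1 hour 36 minutes

Flight 1 in UTC: 1:25 AM − 5:30 = 7:55 PM on Apr 25.
+8 hours and 50 minutes → arrive 4:45 AM UTC on Apr 26.
Flight 2 departs at 10:54 PM UTC (Apr 25).
+4 hours and 15 minutes → arrive 3:09 AM UTC on Apr 26.
Flight 2 lands earlier by 1 hour 36 minutes.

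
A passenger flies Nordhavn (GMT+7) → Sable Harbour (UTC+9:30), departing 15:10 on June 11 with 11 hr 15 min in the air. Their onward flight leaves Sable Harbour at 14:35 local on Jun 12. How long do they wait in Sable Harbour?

Convert departure to UTC: 15:10 − 7:00 = 08:10 UTC on Jun 11.
Add 11 hours 15 minutes flight time → 19:25 UTC.
Sable Harbour is UTC+9:30, so local arrival = 19:25 + 9:30 = 04:55 on Jun 12.
Layover = 14:35 − 04:55 = 9 hours 40 minutes.

9 hours 40 minutes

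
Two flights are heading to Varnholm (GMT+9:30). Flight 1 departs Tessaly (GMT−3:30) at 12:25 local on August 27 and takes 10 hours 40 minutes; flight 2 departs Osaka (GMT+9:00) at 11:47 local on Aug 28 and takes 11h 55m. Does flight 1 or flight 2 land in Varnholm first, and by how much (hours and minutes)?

the first, by 12 hours 7 minutes

Flight 1 in UTC: 12:25 + 3:30 = 15:55 on Aug 27.
+10 hours 40 minutes → arrive 02:35 UTC on Aug 28.
Flight 2 in UTC: 11:47 − 9:00 = 02:47 on Aug 28.
+11 hours and 55 minutes → arrive 14:42 UTC on Aug 28.
Flight 1 lands earlier by 12 hours 7 minutes.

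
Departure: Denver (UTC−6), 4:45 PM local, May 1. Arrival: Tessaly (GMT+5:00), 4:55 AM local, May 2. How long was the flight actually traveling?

Departure in UTC: 4:45 PM + 6:00 = 10:45 PM on May 1.
Arrival in UTC: 4:55 AM − 5:00 = 11:55 PM on May 1.
Elapsed = 11:55 PM − 10:45 PM = 1 hour 10 minutes.

1 hour 10 minutes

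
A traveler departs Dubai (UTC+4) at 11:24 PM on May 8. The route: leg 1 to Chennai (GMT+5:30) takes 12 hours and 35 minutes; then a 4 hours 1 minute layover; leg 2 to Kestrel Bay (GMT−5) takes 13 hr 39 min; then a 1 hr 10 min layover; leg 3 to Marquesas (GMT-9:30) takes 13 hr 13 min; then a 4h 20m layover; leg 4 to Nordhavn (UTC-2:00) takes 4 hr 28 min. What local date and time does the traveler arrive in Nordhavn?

10:50 PM on May 10

Convert departure to UTC: 11:24 PM − 4:00 = 7:24 PM UTC on May 8.
Add 12 hours and 35 minutes leg 1 → 7:59 AM UTC (May 9).
Add 4 hours and 1 minute layover in Chennai → 12:00 PM UTC.
Add 13 hours 39 minutes leg 2 → 1:39 AM UTC (May 10).
Add 1 hour 10 minutes layover in Kestrel Bay → 2:49 AM UTC.
Add 13 hours 13 minutes leg 3 → 4:02 PM UTC.
Add 4 hours and 20 minutes layover in Marquesas → 8:22 PM UTC.
Add 4 hours 28 minutes leg 4 → 12:50 AM UTC (May 11).
Nordhavn is UTC−2:00, so local arrival = 12:50 AM − 2:00 = 10:50 PM on May 10.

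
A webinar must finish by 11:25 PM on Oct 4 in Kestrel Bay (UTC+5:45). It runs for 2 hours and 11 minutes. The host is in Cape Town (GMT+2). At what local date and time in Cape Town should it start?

5:29 PM on October 4

Target end time in UTC: 11:25 PM − 5:45 = 5:40 PM on Oct 4.
Subtract 2 hours 11 minutes → start 3:29 PM UTC on Oct 4.
Cape Town is UTC+2:00: 3:29 PM + 2:00 = 5:29 PM on Oct 4.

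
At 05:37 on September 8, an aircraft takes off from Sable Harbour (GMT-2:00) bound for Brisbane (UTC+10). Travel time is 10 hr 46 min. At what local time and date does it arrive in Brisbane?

04:23 on September 9

Convert departure to UTC: 05:37 + 2:00 = 07:37 UTC on Sep 8.
Add 10 hours and 46 minutes travel time → 18:23 UTC.
Brisbane is UTC+10:00, so local arrival = 18:23 + 10:00 = 04:23 on Sep 9.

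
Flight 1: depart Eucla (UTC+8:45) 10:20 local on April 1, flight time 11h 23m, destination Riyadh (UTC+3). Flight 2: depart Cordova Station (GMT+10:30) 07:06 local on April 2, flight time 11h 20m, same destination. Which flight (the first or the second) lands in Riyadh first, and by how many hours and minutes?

the first, by 18 hours 58 minutes

Flight 1 in UTC: 10:20 − 8:45 = 01:35 on Apr 1.
+11 hours 23 minutes → arrive 12:58 UTC on Apr 1.
Flight 2 in UTC: 07:06 − 10:30 = 20:36 on Apr 1.
+11 hours and 20 minutes → arrive 07:56 UTC on Apr 2.
Flight 1 lands earlier by 18 hours 58 minutes.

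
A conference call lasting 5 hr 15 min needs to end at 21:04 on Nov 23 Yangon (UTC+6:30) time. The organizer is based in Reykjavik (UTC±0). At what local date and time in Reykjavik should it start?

09:19 on November 23

Target end time in UTC: 21:04 − 6:30 = 14:34 on Nov 23.
Subtract 5 hours 15 minutes → start 09:19 UTC on Nov 23.
Reykjavik is UTC+0, so start is 09:19 on Nov 23.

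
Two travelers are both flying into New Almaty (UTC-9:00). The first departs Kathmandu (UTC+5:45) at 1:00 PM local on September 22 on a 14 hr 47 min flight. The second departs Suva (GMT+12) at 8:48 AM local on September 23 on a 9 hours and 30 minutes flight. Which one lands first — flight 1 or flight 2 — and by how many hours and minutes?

Flight 1 in UTC: 1:00 PM − 5:45 = 7:15 AM on Sep 22.
+14 hours and 47 minutes → arrive 10:02 PM UTC on Sep 22.
Flight 2 in UTC: 8:48 AM − 12:00 = 8:48 PM on Sep 22.
+9 hours 30 minutes → arrive 6:18 AM UTC on Sep 23.
Flight 1 lands earlier by 8 hours 16 minutes.

the first, by 8 hours 16 minutes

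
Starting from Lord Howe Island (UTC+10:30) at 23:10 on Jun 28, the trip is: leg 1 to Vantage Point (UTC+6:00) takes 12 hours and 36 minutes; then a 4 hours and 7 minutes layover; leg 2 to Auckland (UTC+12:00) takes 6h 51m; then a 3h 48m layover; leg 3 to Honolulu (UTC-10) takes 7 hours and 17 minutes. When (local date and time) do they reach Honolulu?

Convert departure to UTC: 23:10 − 10:30 = 12:40 UTC on Jun 28.
Add 12 hours and 36 minutes leg 1 → 01:16 UTC (Jun 29).
Add 4 hours 7 minutes layover in Vantage Point → 05:23 UTC.
Add 6 hours 51 minutes leg 2 → 12:14 UTC.
Add 3 hours and 48 minutes layover in Auckland → 16:02 UTC.
Add 7 hours and 17 minutes leg 3 → 23:19 UTC.
Honolulu is UTC−10:00, so local arrival = 23:19 − 10:00 = 13:19 on Jun 29.

13:19 on June 29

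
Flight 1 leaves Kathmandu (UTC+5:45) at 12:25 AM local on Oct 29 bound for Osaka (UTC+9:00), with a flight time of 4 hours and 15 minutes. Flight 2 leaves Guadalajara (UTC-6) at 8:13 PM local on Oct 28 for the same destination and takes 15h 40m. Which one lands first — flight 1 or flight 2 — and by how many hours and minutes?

Flight 1 in UTC: 12:25 AM − 5:45 = 6:40 PM on Oct 28.
+4 hours and 15 minutes → arrive 10:55 PM UTC on Oct 28.
Flight 2 in UTC: 8:13 PM + 6:00 = 2:13 AM on Oct 29.
+15 hours and 40 minutes → arrive 5:53 PM UTC on Oct 29.
Flight 1 lands earlier by 18 hours 58 minutes.

the first, by 18 hours 58 minutes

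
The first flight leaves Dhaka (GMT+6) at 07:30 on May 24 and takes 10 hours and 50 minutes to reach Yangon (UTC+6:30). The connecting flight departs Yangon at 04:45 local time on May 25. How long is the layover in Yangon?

9 hours 55 minutes

Convert departure to UTC: 07:30 − 6:00 = 01:30 UTC on May 24.
Add 10 hours and 50 minutes flight time → 12:20 UTC.
Yangon is UTC+6:30, so local arrival = 12:20 + 6:30 = 18:50 on May 24.
Layover = 04:45 − 18:50 (+1 day) = 9 hours 55 minutes.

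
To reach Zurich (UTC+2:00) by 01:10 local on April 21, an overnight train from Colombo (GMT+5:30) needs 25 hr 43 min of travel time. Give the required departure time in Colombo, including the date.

Target arrival in UTC: 01:10 − 2:00 = 23:10 on Apr 20.
Subtract 25 hours and 43 minutes → departure 21:27 UTC on Apr 19.
Colombo is UTC+5:30: 21:27 + 5:30 = 02:57 on Apr 20.

02:57 on April 20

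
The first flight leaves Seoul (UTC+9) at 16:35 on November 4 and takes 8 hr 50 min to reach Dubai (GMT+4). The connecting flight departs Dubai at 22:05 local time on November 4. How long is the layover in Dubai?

1 hour 40 minutes

Convert departure to UTC: 16:35 − 9:00 = 07:35 UTC on Nov 4.
Add 8 hours 50 minutes flight time → 16:25 UTC.
Dubai is UTC+4:00, so local arrival = 16:25 + 4:00 = 20:25 on Nov 4.
Layover = 22:05 − 20:25 = 1 hour 40 minutes.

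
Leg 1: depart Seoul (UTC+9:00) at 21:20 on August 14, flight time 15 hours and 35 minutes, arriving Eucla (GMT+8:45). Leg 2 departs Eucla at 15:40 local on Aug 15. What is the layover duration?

3 hours

Convert departure to UTC: 21:20 − 9:00 = 12:20 UTC on Aug 14.
Add 15 hours and 35 minutes flight time → 03:55 UTC (Aug 15).
Eucla is UTC+8:45, so local arrival = 03:55 + 8:45 = 12:40 on Aug 15.
Layover = 15:40 − 12:40 = 3 hours.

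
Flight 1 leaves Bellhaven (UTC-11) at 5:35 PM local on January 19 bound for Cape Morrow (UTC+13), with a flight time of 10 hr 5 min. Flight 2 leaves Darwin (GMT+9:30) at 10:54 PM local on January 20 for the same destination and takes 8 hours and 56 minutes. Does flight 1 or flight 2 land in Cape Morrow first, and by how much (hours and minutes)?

the first, by 7 hours 40 minutes

Flight 1 in UTC: 5:35 PM + 11:00 = 4:35 AM on Jan 20.
+10 hours 5 minutes → arrive 2:40 PM UTC on Jan 20.
Flight 2 in UTC: 10:54 PM − 9:30 = 1:24 PM on Jan 20.
+8 hours 56 minutes → arrive 10:20 PM UTC on Jan 20.
Flight 1 lands earlier by 7 hours 40 minutes.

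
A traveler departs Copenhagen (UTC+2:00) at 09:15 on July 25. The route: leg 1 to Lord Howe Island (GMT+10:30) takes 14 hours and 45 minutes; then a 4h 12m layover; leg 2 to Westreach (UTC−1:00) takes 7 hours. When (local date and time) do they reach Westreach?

08:12 on July 26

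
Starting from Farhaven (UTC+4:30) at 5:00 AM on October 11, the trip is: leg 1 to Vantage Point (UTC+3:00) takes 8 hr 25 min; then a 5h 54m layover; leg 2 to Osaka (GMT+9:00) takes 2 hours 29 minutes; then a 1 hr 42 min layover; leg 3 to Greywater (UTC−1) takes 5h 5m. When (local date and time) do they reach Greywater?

11:05 PM on October 11

Convert departure to UTC: 5:00 AM − 4:30 = 12:30 AM UTC on Oct 11.
Add 8 hours and 25 minutes leg 1 → 8:55 AM UTC.
Add 5 hours 54 minutes layover in Vantage Point → 2:49 PM UTC.
Add 2 hours 29 minutes leg 2 → 5:18 PM UTC.
Add 1 hour 42 minutes layover in Osaka → 7:00 PM UTC.
Add 5 hours 5 minutes leg 3 → 12:05 AM UTC (Oct 12).
Greywater is UTC−1:00, so local arrival = 12:05 AM − 1:00 = 11:05 PM on Oct 11.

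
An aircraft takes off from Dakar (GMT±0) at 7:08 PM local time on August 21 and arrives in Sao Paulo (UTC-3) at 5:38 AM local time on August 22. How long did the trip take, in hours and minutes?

Sao Paulo is 3:00 behind Dakar.
Clock-face elapsed time (ignoring zones) is 10 hours 30 minutes.
Actual elapsed = 10 hours 30 minutes + 3:00 = 13 hours 30 minutes.

13 hours 30 minutes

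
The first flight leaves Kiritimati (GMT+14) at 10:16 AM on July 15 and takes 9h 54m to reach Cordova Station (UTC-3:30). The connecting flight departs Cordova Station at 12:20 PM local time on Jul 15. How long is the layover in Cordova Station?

Convert departure to UTC: 10:16 AM − 14:00 = 8:16 PM UTC on Jul 14.
Add 9 hours 54 minutes flight time → 6:10 AM UTC (Jul 15).
Cordova Station is UTC−3:30, so local arrival = 6:10 AM − 3:30 = 2:40 AM on Jul 15.
Layover = 12:20 PM − 2:40 AM = 9 hours 40 minutes.

9 hours 40 minutes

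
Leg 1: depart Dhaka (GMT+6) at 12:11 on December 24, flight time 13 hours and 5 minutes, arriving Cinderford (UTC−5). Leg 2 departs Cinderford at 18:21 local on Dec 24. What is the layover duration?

Convert departure to UTC: 12:11 − 6:00 = 06:11 UTC on Dec 24.
Add 13 hours 5 minutes flight time → 19:16 UTC.
Cinderford is UTC−5:00, so local arrival = 19:16 − 5:00 = 14:16 on Dec 24.
Layover = 18:21 − 14:16 = 4 hours 5 minutes.

4 hours 5 minutes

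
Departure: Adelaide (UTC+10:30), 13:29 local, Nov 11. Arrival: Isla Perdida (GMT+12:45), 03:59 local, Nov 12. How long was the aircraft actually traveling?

Departure in UTC: 13:29 − 10:30 = 02:59 on Nov 11.
Arrival in UTC: 03:59 − 12:45 = 15:14 on Nov 11.
Elapsed = 15:14 − 02:59 = 12 hours 15 minutes.

12 hours 15 minutes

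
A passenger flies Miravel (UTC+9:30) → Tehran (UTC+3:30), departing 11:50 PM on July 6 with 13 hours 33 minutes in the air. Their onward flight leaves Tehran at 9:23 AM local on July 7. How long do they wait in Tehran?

2 hours

Convert departure to UTC: 11:50 PM − 9:30 = 2:20 PM UTC on Jul 6.
Add 13 hours and 33 minutes flight time → 3:53 AM UTC (Jul 7).
Tehran is UTC+3:30, so local arrival = 3:53 AM + 3:30 = 7:23 AM on Jul 7.
Layover = 9:23 AM − 7:23 AM = 2 hours.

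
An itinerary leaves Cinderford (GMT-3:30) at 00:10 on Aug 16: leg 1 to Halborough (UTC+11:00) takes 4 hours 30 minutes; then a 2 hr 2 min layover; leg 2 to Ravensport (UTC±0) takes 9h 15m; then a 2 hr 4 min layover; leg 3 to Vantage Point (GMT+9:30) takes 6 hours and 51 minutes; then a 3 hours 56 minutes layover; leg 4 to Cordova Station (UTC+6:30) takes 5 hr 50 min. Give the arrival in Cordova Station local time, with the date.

20:38 on Aug 17

Convert departure to UTC: 00:10 + 3:30 = 03:40 UTC on Aug 16.
Add 4 hours and 30 minutes leg 1 → 08:10 UTC.
Add 2 hours and 2 minutes layover in Halborough → 10:12 UTC.
Add 9 hours and 15 minutes leg 2 → 19:27 UTC.
Add 2 hours and 4 minutes layover in Ravensport → 21:31 UTC.
Add 6 hours and 51 minutes leg 3 → 04:22 UTC (Aug 17).
Add 3 hours and 56 minutes layover in Vantage Point → 08:18 UTC.
Add 5 hours 50 minutes leg 4 → 14:08 UTC.
Cordova Station is UTC+6:30, so local arrival = 14:08 + 6:30 = 20:38 on Aug 17.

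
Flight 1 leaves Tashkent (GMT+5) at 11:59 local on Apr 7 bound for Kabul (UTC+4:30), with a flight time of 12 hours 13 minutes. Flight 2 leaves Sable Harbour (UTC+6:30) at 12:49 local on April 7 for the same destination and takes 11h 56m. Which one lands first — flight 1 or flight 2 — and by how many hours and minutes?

the second, by 57 minutes

Flight 1 in UTC: 11:59 − 5:00 = 06:59 on Apr 7.
+12 hours and 13 minutes → arrive 19:12 UTC on Apr 7.
Flight 2 in UTC: 12:49 − 6:30 = 06:19 on Apr 7.
+11 hours and 56 minutes → arrive 18:15 UTC on Apr 7.
Flight 2 lands earlier by 57 minutes.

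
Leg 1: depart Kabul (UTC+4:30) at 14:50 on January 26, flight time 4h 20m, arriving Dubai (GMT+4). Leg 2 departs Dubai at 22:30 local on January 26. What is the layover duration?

3 hours 50 minutes

Convert departure to UTC: 14:50 − 4:30 = 10:20 UTC on Jan 26.
Add 4 hours 20 minutes flight time → 14:40 UTC.
Dubai is UTC+4:00, so local arrival = 14:40 + 4:00 = 18:40 on Jan 26.
Layover = 22:30 − 18:40 = 3 hours 50 minutes.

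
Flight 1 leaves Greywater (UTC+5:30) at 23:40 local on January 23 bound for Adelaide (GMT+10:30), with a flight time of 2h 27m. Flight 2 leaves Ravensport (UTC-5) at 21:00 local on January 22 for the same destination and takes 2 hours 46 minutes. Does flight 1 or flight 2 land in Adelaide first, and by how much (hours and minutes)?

the second, by 15 hours 51 minutes

Flight 1 in UTC: 23:40 − 5:30 = 18:10 on Jan 23.
+2 hours and 27 minutes → arrive 20:37 UTC on Jan 23.
Flight 2 in UTC: 21:00 + 5:00 = 02:00 on Jan 23.
+2 hours 46 minutes → arrive 04:46 UTC on Jan 23.
Flight 2 lands earlier by 15 hours 51 minutes.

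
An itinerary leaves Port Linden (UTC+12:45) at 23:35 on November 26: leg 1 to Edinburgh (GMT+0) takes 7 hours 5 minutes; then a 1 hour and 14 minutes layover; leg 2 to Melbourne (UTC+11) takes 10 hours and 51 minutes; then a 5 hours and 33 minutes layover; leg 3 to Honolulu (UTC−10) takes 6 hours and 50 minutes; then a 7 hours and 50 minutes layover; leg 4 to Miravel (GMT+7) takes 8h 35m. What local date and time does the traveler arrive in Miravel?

Convert departure to UTC: 23:35 − 12:45 = 10:50 UTC on Nov 26.
Add 7 hours 5 minutes leg 1 → 17:55 UTC.
Add 1 hour and 14 minutes layover in Edinburgh → 19:09 UTC.
Add 10 hours and 51 minutes leg 2 → 06:00 UTC (Nov 27).
Add 5 hours 33 minutes layover in Melbourne → 11:33 UTC.
Add 6 hours 50 minutes leg 3 → 18:23 UTC.
Add 7 hours and 50 minutes layover in Honolulu → 02:13 UTC (Nov 28).
Add 8 hours 35 minutes leg 4 → 10:48 UTC.
Miravel is UTC+7:00, so local arrival = 10:48 + 7:00 = 17:48 on Nov 28.

17:48 on November 28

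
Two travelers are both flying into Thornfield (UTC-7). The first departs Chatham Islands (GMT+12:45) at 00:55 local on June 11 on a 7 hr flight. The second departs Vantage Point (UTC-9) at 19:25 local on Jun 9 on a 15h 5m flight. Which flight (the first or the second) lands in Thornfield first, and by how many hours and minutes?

the first, by 20 minutes

Flight 1 in UTC: 00:55 − 12:45 = 12:10 on Jun 10.
+7 hours → arrive 19:10 UTC on Jun 10.
Flight 2 in UTC: 19:25 + 9:00 = 04:25 on Jun 10.
+15 hours 5 minutes → arrive 19:30 UTC on Jun 10.
Flight 1 lands earlier by 20 minutes.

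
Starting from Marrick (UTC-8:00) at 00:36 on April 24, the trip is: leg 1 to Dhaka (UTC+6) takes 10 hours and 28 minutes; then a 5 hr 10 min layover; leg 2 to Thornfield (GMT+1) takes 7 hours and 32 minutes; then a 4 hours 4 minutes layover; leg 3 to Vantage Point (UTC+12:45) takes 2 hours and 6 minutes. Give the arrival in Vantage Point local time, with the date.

Convert departure to UTC: 00:36 + 8:00 = 08:36 UTC on Apr 24.
Add 10 hours 28 minutes leg 1 → 19:04 UTC.
Add 5 hours and 10 minutes layover in Dhaka → 00:14 UTC (Apr 25).
Add 7 hours 32 minutes leg 2 → 07:46 UTC.
Add 4 hours and 4 minutes layover in Thornfield → 11:50 UTC.
Add 2 hours 6 minutes leg 3 → 13:56 UTC.
Vantage Point is UTC+12:45, so local arrival = 13:56 + 12:45 = 02:41 on Apr 26.

02:41 on April 26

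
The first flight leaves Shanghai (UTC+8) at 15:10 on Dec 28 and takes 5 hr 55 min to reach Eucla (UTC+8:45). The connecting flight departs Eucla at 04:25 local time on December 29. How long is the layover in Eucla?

6 hours 35 minutes

Convert departure to UTC: 15:10 − 8:00 = 07:10 UTC on Dec 28.
Add 5 hours and 55 minutes flight time → 13:05 UTC.
Eucla is UTC+8:45, so local arrival = 13:05 + 8:45 = 21:50 on Dec 28.
Layover = 04:25 − 21:50 (+1 day) = 6 hours 35 minutes.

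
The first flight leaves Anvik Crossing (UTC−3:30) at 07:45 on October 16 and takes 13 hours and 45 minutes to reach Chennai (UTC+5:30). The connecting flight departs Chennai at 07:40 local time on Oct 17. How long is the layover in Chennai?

Convert departure to UTC: 07:45 + 3:30 = 11:15 UTC on Oct 16.
Add 13 hours 45 minutes flight time → 01:00 UTC (Oct 17).
Chennai is UTC+5:30, so local arrival = 01:00 + 5:30 = 06:30 on Oct 17.
Layover = 07:40 − 06:30 = 1 hour 10 minutes.

1 hour 10 minutes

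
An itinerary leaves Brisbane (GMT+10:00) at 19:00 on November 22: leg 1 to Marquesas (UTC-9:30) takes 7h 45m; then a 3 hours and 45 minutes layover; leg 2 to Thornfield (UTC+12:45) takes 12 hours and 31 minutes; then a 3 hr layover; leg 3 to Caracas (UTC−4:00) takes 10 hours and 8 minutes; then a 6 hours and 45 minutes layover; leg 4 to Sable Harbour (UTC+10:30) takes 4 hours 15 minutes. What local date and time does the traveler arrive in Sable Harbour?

Convert departure to UTC: 19:00 − 10:00 = 09:00 UTC on Nov 22.
Add 7 hours 45 minutes leg 1 → 16:45 UTC.
Add 3 hours and 45 minutes layover in Marquesas → 20:30 UTC.
Add 12 hours 31 minutes leg 2 → 09:01 UTC (Nov 23).
Add 3 hours layover in Thornfield → 12:01 UTC.
Add 10 hours 8 minutes leg 3 → 22:09 UTC.
Add 6 hours 45 minutes layover in Caracas → 04:54 UTC (Nov 24).
Add 4 hours 15 minutes leg 4 → 09:09 UTC.
Sable Harbour is UTC+10:30, so local arrival = 09:09 + 10:30 = 19:39 on Nov 24.

19:39 on Nov 24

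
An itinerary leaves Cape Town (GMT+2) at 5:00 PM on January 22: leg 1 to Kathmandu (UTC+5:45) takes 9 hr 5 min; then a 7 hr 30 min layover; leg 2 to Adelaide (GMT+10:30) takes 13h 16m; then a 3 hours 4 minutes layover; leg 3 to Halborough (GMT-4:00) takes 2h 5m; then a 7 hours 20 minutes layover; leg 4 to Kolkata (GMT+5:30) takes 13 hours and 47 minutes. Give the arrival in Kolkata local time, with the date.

4:37 AM on Jan 25

Convert departure to UTC: 5:00 PM − 2:00 = 3:00 PM UTC on Jan 22.
Add 9 hours 5 minutes leg 1 → 12:05 AM UTC (Jan 23).
Add 7 hours and 30 minutes layover in Kathmandu → 7:35 AM UTC.
Add 13 hours 16 minutes leg 2 → 8:51 PM UTC.
Add 3 hours 4 minutes layover in Adelaide → 11:55 PM UTC.
Add 2 hours 5 minutes leg 3 → 2:00 AM UTC (Jan 24).
Add 7 hours and 20 minutes layover in Halborough → 9:20 AM UTC.
Add 13 hours 47 minutes leg 4 → 11:07 PM UTC.
Kolkata is UTC+5:30, so local arrival = 11:07 PM + 5:30 = 4:37 AM on Jan 25.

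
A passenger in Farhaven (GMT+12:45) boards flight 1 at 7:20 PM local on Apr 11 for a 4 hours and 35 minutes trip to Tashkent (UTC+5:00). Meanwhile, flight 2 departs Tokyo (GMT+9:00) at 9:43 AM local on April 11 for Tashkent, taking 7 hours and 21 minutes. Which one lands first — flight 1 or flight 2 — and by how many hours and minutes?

Flight 1 in UTC: 7:20 PM − 12:45 = 6:35 AM on Apr 11.
+4 hours and 35 minutes → arrive 11:10 AM UTC on Apr 11.
Flight 2 in UTC: 9:43 AM − 9:00 = 12:43 AM on Apr 11.
+7 hours 21 minutes → arrive 8:04 AM UTC on Apr 11.
Flight 2 lands earlier by 3 hours 6 minutes.

the second, by 3 hours 6 minutes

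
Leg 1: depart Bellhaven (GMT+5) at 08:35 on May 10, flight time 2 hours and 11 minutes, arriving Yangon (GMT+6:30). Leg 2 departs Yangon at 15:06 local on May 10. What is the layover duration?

2 hours 50 minutes

Convert departure to UTC: 08:35 − 5:00 = 03:35 UTC on May 10.
Add 2 hours 11 minutes flight time → 05:46 UTC.
Yangon is UTC+6:30, so local arrival = 05:46 + 6:30 = 12:16 on May 10.
Layover = 15:06 − 12:16 = 2 hours 50 minutes.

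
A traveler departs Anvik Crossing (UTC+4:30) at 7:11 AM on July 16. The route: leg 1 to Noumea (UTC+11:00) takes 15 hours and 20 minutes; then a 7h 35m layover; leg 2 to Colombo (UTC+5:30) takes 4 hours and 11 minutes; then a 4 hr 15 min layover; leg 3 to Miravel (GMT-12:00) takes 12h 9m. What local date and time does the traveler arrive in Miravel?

10:11 AM on Jul 17

Convert departure to UTC: 7:11 AM − 4:30 = 2:41 AM UTC on Jul 16.
Add 15 hours 20 minutes leg 1 → 6:01 PM UTC.
Add 7 hours and 35 minutes layover in Noumea → 1:36 AM UTC (Jul 17).
Add 4 hours and 11 minutes leg 2 → 5:47 AM UTC.
Add 4 hours 15 minutes layover in Colombo → 10:02 AM UTC.
Add 12 hours 9 minutes leg 3 → 10:11 PM UTC.
Miravel is UTC−12:00, so local arrival = 10:11 PM − 12:00 = 10:11 AM on Jul 17.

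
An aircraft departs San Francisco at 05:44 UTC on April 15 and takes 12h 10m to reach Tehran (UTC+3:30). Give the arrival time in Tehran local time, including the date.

21:24 on Apr 15

Departure is given in UTC: 05:44 on Apr 15.
Add 12 hours 10 minutes → 17:54 UTC.
Tehran is UTC+3:30: 17:54 + 3:30 = 21:24 on Apr 15.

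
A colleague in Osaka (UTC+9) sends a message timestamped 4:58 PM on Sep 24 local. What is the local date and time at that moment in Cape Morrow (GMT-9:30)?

In UTC: 4:58 PM − 9:00 = 7:58 AM on Sep 24.
Cape Morrow is UTC−9:30: 7:58 AM − 9:30 = 10:28 PM on Sep 23.

10:28 PM on September 23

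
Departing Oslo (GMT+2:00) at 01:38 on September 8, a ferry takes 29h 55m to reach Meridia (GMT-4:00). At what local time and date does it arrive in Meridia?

Convert departure to UTC: 01:38 − 2:00 = 23:38 UTC on Sep 7.
Add 29 hours and 55 minutes travel time → 05:33 UTC (Sep 9).
Meridia is UTC−4:00, so local arrival = 05:33 − 4:00 = 01:33 on Sep 9.

01:33 on September 9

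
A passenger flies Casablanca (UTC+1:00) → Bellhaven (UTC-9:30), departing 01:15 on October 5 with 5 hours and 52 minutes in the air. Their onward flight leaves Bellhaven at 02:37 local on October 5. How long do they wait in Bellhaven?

Convert departure to UTC: 01:15 − 1:00 = 00:15 UTC on Oct 5.
Add 5 hours and 52 minutes flight time → 06:07 UTC.
Bellhaven is UTC−9:30, so local arrival = 06:07 − 9:30 = 20:37 on Oct 4.
Layover = 02:37 − 20:37 (+1 day) = 6 hours.

6 hours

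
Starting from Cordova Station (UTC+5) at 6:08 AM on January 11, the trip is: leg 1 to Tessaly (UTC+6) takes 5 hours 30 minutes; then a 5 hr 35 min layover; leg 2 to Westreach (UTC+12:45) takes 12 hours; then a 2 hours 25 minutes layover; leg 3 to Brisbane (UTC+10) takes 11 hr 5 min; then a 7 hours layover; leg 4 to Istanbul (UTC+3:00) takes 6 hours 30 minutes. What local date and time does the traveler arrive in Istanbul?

Convert departure to UTC: 6:08 AM − 5:00 = 1:08 AM UTC on Jan 11.
Add 5 hours 30 minutes leg 1 → 6:38 AM UTC.
Add 5 hours and 35 minutes layover in Tessaly → 12:13 PM UTC.
Add 12 hours leg 2 → 12:13 AM UTC (Jan 12).
Add 2 hours and 25 minutes layover in Westreach → 2:38 AM UTC.
Add 11 hours 5 minutes leg 3 → 1:43 PM UTC.
Add 7 hours layover in Brisbane → 8:43 PM UTC.
Add 6 hours 30 minutes leg 4 → 3:13 AM UTC (Jan 13).
Istanbul is UTC+3:00, so local arrival = 3:13 AM + 3:00 = 6:13 AM on Jan 13.

6:13 AM on January 13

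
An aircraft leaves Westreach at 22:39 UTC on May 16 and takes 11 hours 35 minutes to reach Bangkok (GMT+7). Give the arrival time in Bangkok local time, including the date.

17:14 on May 17

Departure is given in UTC: 22:39 on May 16.
Add 11 hours and 35 minutes → 10:14 UTC (May 17).
Bangkok is UTC+7:00: 10:14 + 7:00 = 17:14 on May 17.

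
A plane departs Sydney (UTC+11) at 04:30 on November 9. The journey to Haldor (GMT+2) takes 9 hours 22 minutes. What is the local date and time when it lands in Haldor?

Convert departure to UTC: 04:30 − 11:00 = 17:30 UTC on Nov 8.
Add 9 hours 22 minutes travel time → 02:52 UTC (Nov 9).
Haldor is UTC+2:00, so local arrival = 02:52 + 2:00 = 04:52 on Nov 9.

04:52 on November 9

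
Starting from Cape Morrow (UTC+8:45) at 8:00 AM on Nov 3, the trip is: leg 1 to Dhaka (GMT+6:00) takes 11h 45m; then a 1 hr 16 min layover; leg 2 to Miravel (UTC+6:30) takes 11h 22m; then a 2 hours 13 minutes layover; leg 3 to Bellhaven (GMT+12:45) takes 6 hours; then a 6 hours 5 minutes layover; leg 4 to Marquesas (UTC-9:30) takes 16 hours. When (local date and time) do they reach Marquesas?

Convert departure to UTC: 8:00 AM − 8:45 = 11:15 PM UTC on Nov 2.
Add 11 hours and 45 minutes leg 1 → 11:00 AM UTC (Nov 3).
Add 1 hour 16 minutes layover in Dhaka → 12:16 PM UTC.
Add 11 hours and 22 minutes leg 2 → 11:38 PM UTC.
Add 2 hours 13 minutes layover in Miravel → 1:51 AM UTC (Nov 4).
Add 6 hours leg 3 → 7:51 AM UTC.
Add 6 hours and 5 minutes layover in Bellhaven → 1:56 PM UTC.
Add 16 hours leg 4 → 5:56 AM UTC (Nov 5).
Marquesas is UTC−9:30, so local arrival = 5:56 AM − 9:30 = 8:26 PM on Nov 4.

8:26 PM on November 4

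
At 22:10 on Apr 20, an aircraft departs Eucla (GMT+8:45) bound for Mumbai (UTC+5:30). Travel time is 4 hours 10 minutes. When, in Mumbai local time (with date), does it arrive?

Convert departure to UTC: 22:10 − 8:45 = 13:25 UTC on Apr 20.
Add 4 hours 10 minutes travel time → 17:35 UTC.
Mumbai is UTC+5:30, so local arrival = 17:35 + 5:30 = 23:05 on Apr 20.

23:05 on April 20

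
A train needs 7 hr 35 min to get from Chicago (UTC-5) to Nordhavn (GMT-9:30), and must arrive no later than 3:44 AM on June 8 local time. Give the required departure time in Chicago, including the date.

12:39 AM on Jun 8

Target arrival in UTC: 3:44 AM + 9:30 = 1:14 PM on Jun 8.
Subtract 7 hours 35 minutes → departure 5:39 AM UTC on Jun 8.
Chicago is UTC−5:00: 5:39 AM − 5:00 = 12:39 AM on Jun 8.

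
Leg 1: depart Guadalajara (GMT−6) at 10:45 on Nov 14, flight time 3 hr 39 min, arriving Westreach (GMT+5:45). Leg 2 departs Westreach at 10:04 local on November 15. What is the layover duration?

Convert departure to UTC: 10:45 + 6:00 = 16:45 UTC on Nov 14.
Add 3 hours 39 minutes flight time → 20:24 UTC.
Westreach is UTC+5:45, so local arrival = 20:24 + 5:45 = 02:09 on Nov 15.
Layover = 10:04 − 02:09 = 7 hours 55 minutes.

7 hours 55 minutes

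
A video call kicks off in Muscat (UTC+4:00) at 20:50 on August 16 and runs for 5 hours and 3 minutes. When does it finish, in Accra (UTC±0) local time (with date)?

Accra is 4:00 behind Muscat.
After 5 hours 3 minutes it is 01:53 (Aug 17) in Muscat.
Shift by the zone difference: 01:53 − 4:00 = 21:53 on Aug 16 in Accra.

21:53 on Aug 16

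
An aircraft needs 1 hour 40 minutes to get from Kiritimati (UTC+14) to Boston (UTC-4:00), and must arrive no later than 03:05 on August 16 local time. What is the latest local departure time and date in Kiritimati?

19:25 on Aug 16

Target arrival in UTC: 03:05 + 4:00 = 07:05 on Aug 16.
Subtract 1 hour 40 minutes → departure 05:25 UTC on Aug 16.
Kiritimati is UTC+14:00: 05:25 + 14:00 = 19:25 on Aug 16.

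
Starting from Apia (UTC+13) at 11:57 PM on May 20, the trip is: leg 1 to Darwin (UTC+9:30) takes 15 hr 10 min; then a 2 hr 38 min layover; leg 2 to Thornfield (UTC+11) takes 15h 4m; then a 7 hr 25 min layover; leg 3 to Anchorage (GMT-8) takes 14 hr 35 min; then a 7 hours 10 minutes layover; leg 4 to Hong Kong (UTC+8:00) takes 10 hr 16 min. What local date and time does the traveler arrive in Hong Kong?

Convert departure to UTC: 11:57 PM − 13:00 = 10:57 AM UTC on May 20.
Add 15 hours 10 minutes leg 1 → 2:07 AM UTC (May 21).
Add 2 hours and 38 minutes layover in Darwin → 4:45 AM UTC.
Add 15 hours and 4 minutes leg 2 → 7:49 PM UTC.
Add 7 hours and 25 minutes layover in Thornfield → 3:14 AM UTC (May 22).
Add 14 hours and 35 minutes leg 3 → 5:49 PM UTC.
Add 7 hours and 10 minutes layover in Anchorage → 12:59 AM UTC (May 23).
Add 10 hours 16 minutes leg 4 → 11:15 AM UTC.
Hong Kong is UTC+8:00, so local arrival = 11:15 AM + 8:00 = 7:15 PM on May 23.

7:15 PM on May 23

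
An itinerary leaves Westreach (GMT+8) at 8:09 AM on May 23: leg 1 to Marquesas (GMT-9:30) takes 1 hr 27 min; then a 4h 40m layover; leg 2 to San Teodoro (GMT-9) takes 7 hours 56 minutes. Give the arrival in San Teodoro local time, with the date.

5:12 AM on May 23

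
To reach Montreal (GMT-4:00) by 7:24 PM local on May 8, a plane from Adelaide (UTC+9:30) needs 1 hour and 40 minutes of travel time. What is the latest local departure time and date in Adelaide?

Target arrival in UTC: 7:24 PM + 4:00 = 11:24 PM on May 8.
Subtract 1 hour and 40 minutes → departure 9:44 PM UTC on May 8.
Adelaide is UTC+9:30: 9:44 PM + 9:30 = 7:14 AM on May 9.

7:14 AM on May 9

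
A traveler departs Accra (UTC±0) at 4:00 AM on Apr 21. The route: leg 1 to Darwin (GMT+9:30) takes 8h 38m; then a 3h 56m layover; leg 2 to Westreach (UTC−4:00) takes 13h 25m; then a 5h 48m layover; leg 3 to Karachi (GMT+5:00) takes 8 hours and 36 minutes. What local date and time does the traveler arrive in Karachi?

Accra is at UTC+0, so departure is already 4:00 AM UTC on Apr 21.
Add 8 hours 38 minutes leg 1 → 12:38 PM UTC.
Add 3 hours and 56 minutes layover in Darwin → 4:34 PM UTC.
Add 13 hours 25 minutes leg 2 → 5:59 AM UTC (Apr 22).
Add 5 hours and 48 minutes layover in Westreach → 11:47 AM UTC.
Add 8 hours 36 minutes leg 3 → 8:23 PM UTC.
Karachi is UTC+5:00, so local arrival = 8:23 PM + 5:00 = 1:23 AM on Apr 23.

1:23 AM on Apr 23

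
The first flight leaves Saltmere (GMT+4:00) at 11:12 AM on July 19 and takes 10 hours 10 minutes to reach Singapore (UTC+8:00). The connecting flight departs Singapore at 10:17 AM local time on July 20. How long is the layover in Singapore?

8 hours 55 minutes

Convert departure to UTC: 11:12 AM − 4:00 = 7:12 AM UTC on Jul 19.
Add 10 hours and 10 minutes flight time → 5:22 PM UTC.
Singapore is UTC+8:00, so local arrival = 5:22 PM + 8:00 = 1:22 AM on Jul 20.
Layover = 10:17 AM − 1:22 AM = 8 hours 55 minutes.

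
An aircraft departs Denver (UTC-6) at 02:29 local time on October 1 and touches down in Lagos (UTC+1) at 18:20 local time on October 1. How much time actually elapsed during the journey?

8 hours 51 minutes

Lagos is 7:00 ahead of Denver.
Clock-face elapsed time (ignoring zones) is 15 hours 51 minutes.
Actual elapsed = 15 hours 51 minutes − 7:00 = 8 hours 51 minutes.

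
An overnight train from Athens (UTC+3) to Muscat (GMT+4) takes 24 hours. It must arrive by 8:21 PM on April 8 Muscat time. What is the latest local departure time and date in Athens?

Target arrival in UTC: 8:21 PM − 4:00 = 4:21 PM on Apr 8.
Subtract 24 hours → departure 4:21 PM UTC on Apr 7.
Athens is UTC+3:00: 4:21 PM + 3:00 = 7:21 PM on Apr 7.

7:21 PM on April 7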